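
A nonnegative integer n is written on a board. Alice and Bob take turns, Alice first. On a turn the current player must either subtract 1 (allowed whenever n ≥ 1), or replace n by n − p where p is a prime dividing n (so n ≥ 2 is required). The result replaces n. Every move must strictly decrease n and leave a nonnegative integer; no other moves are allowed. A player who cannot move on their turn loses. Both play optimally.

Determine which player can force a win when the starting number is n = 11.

Alice wins.

Build the W/L table. Terminal = L. A non-terminal position is W if it has a move to some L; otherwise it is L.
n=0: no move → L
n=1: can move to 0, which is L ⇒ W
n=2: can move to 0, which is L ⇒ W
n=3: can move to 0, which is L ⇒ W
n=4: moves to 2(W), 3(W); every one is W ⇒ L
n=5: can move to 0, which is L ⇒ W
n=6: can move to 4, which is L ⇒ W
n=7: can move to 0, which is L ⇒ W
n=8: moves to 6(W), 7(W); every one is W ⇒ L
n=9: can move to 8, which is L ⇒ W
n=10: can move to 8, which is L ⇒ W
n=11: can move to 0, which is L ⇒ W
From 11 Alice can move to 0, reaching an L position.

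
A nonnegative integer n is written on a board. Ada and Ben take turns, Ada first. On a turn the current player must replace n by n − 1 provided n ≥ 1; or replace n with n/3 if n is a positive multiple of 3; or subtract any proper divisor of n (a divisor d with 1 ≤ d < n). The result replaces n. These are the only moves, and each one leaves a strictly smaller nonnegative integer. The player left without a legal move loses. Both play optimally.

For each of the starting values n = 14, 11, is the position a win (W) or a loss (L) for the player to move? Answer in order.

Classify positions by backward induction: terminal positions (no move available) are L. From any other position, the mover wins iff some move reaches an L.
n=0: no move → L
n=1: →0(L), so W
n=2: →1(W) only, which is W, so L
n=3: →2(L), so W
n=4: →2(L), so W
n=5: →4(W) only, which is W, so L
n=6: →2(L), so W
n=7: →6(W) only, which is W, so L
n=8: →7(L), so W
n=9: →3(W), 6(W), 8(W) — all W, so L
n=10: →5(L), so W
n=11: →10(W) only, which is W, so L
n=12: →9(L), so W
n=13: →12(W) only, which is W, so L
n=14: →7(L), so W

14: W, 11: L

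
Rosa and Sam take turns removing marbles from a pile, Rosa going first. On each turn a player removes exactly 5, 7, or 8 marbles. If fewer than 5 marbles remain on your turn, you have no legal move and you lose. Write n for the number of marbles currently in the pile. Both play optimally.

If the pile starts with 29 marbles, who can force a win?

Sam wins.

Compute win/loss labels from the base case upward. A position with no move is L. Any other position is W if it can reach an L in one move, else L.
n=0: no move → L
n=1: no move → L
n=2: no move → L
n=3: no move → L
n=4: no move → L
n=5: W (go to 0, an L position)
n=6: W (go to 1, an L position)
n=7: W (go to 2, an L position)
n=8: W (go to 3, an L position)
n=9: W (go to 4, an L position)
n=10: W (go to 3, an L position)
n=11: W (go to 4, an L position)
n=12: W (go to 4, an L position)
n=13: L (options 8(W), 6(W), 5(W) are all W)
n=14: L (options 9(W), 7(W), 6(W) are all W)
n=15: L (options 10(W), 8(W), 7(W) are all W)
n=16: L (options 11(W), 9(W), 8(W) are all W)
n=17: L (options 12(W), 10(W), 9(W) are all W)
n=18: W (go to 13, an L position)
n=19: W (go to 14, an L position)
n=20: W (go to 15, an L position)
n=21: W (go to 16, an L position)
n=22: W (go to 17, an L position)
n=23: W (go to 16, an L position)
n=24: W (go to 17, an L position)
n=25: W (go to 17, an L position)
n=26: L (options 21(W), 19(W), 18(W) are all W)
n=27: L (options 22(W), 20(W), 19(W) are all W)
n=28: L (options 23(W), 21(W), 20(W) are all W)
n=29: L (options 24(W), 22(W), 21(W) are all W)
The starting position 29 is L: whatever Rosa does, the opponent receives a W position.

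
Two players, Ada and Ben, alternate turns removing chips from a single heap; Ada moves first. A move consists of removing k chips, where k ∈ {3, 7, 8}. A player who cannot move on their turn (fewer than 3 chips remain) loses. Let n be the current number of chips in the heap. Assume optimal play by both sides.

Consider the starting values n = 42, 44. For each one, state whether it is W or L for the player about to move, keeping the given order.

42: L, 44: W

Positions with no move are L. A position that does have a move is losing for the player to move precisely when every available move leads to a winning position for the opponent. Fill in the labels:
n=0: no move → L
n=1: no move → L
n=2: no move → L
n=3: reaches L-position 0 → W
n=4: reaches L-position 1 → W
n=5: reaches L-position 2 → W
n=6: only reaches 3(W), which is W → L
n=7: reaches L-position 0 → W
n=8: reaches L-position 1 → W
n=9: reaches L-position 6 → W
n=10: reaches L-position 2 → W
n=11: only reaches 8(W), 4(W), 3(W), all W → L
n=12: only reaches 9(W), 5(W), 4(W), all W → L
n=13: reaches L-position 6 → W
n=14: reaches L-position 11 → W
n=15: reaches L-position 12 → W
n=16: only reaches 13(W), 9(W), 8(W), all W → L
n=17: only reaches 14(W), 10(W), 9(W), all W → L
n=18: reaches L-position 11 → W
n=19: reaches L-position 16 → W
n=20: reaches L-position 17 → W
n=21: only reaches 18(W), 14(W), 13(W), all W → L
n=22: only reaches 19(W), 15(W), 14(W), all W → L
n=23: reaches L-position 16 → W
n=24: reaches L-position 21 → W
n=25: reaches L-position 22 → W
n=26: only reaches 23(W), 19(W), 18(W), all W → L
n=27: only reaches 24(W), 20(W), 19(W), all W → L
n=28: reaches L-position 21 → W
n=29: reaches L-position 26 → W
n=30: reaches L-position 27 → W
n=31: only reaches 28(W), 24(W), 23(W), all W → L
n=32: only reaches 29(W), 25(W), 24(W), all W → L
n=33: reaches L-position 26 → W
n=34: reaches L-position 31 → W
n=35: reaches L-position 32 → W
n=36: only reaches 33(W), 29(W), 28(W), all W → L
n=37: only reaches 34(W), 30(W), 29(W), all W → L
n=38: reaches L-position 31 → W
n=39: reaches L-position 36 → W
n=40: reaches L-position 37 → W
n=41: only reaches 38(W), 34(W), 33(W), all W → L
n=42: only reaches 39(W), 35(W), 34(W), all W → L
n=43: reaches L-position 36 → W
n=44: reaches L-position 41 → W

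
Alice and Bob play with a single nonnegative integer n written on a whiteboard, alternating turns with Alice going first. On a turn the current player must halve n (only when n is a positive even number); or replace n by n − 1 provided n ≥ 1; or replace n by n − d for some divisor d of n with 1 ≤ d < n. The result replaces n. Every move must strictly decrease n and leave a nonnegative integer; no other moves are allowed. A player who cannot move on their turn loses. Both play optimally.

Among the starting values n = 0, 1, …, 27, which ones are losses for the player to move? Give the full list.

Compute win/loss labels from the base case upward. A position with no move is L. Any other position is W if it can reach an L in one move, else L.
n=0: no move → L
n=1: →0(L), so W
n=2: →1(W) only, which is W, so L
n=3: →2(L), so W
n=4: →2(L), so W
n=5: →4(W) only, which is W, so L
n=6: →5(L), so W
n=7: →6(W) only, which is W, so L
n=8: →7(L), so W
n=9: →6(W), 8(W) — all W, so L
n=10: →5(L), so W
n=11: →10(W) only, which is W, so L
n=12: →9(L), so W
n=13: →12(W) only, which is W, so L
n=14: →7(L), so W
n=15: →10(W), 12(W), 14(W) — all W, so L
n=16: →15(L), so W
n=17: →16(W) only, which is W, so L
n=18: →9(L), so W
n=19: →18(W) only, which is W, so L
n=20: →15(L), so W
n=21: →14(W), 18(W), 20(W) — all W, so L
n=22: →11(L), so W
n=23: →22(W) only, which is W, so L
n=24: →21(L), so W
n=25: →20(W), 24(W) — all W, so L
n=26: →13(L), so W
n=27: →18(W), 24(W), 26(W) — all W, so L
Reading off the rows marked L gives the requested list; there are 14 such values of n.

0, 2, 5, 7, 9, 11, 13, 15, 17, 19, 21, 23, 25, 27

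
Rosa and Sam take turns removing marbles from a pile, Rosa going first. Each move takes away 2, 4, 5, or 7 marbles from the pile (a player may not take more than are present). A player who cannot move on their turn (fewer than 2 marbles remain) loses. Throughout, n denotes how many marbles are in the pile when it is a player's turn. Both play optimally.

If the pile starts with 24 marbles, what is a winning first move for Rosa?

Remove 5, leaving 19.

Work bottom-up. With no move the player to move loses. Otherwise the position is W if at least one move leads to an L position for the opponent, and L if every move leads to a W.
n=0: no move → L
n=1: no move → L
n=2: can move to 0, which is L ⇒ W
n=3: can move to 1, which is L ⇒ W
n=4: can move to 0, which is L ⇒ W
n=5: can move to 1, which is L ⇒ W
n=6: can move to 1, which is L ⇒ W
n=7: can move to 0, which is L ⇒ W
n=8: can move to 1, which is L ⇒ W
n=9: moves to 7(W), 5(W), 4(W), 2(W); every one is W ⇒ L
n=10: moves to 8(W), 6(W), 5(W), 3(W); every one is W ⇒ L
n=11: can move to 9, which is L ⇒ W
n=12: can move to 10, which is L ⇒ W
n=13: can move to 9, which is L ⇒ W
n=14: can move to 10, which is L ⇒ W
n=15: can move to 10, which is L ⇒ W
n=16: can move to 9, which is L ⇒ W
n=17: can move to 10, which is L ⇒ W
n=18: moves to 16(W), 14(W), 13(W), 11(W); every one is W ⇒ L
n=19: moves to 17(W), 15(W), 14(W), 12(W); every one is W ⇒ L
n=20: can move to 18, which is L ⇒ W
n=21: can move to 19, which is L ⇒ W
n=22: can move to 18, which is L ⇒ W
n=23: can move to 19, which is L ⇒ W
n=24: can move to 19, which is L ⇒ W
From 24, the L positions reachable in one move are: 19.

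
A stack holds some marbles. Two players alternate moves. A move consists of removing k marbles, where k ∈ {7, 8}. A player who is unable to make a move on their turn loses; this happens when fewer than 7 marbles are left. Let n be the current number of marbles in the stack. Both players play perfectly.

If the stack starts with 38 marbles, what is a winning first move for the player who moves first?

Remove 7, leaving 31.

Classify positions by backward induction: terminal positions (no move available) are L. From any other position, the mover wins iff some move reaches an L.
n=0: no move → L
n=1: no move → L
n=2: no move → L
n=3: no move → L
n=4: no move → L
n=5: no move → L
n=6: no move → L
n=7: reaches L-position 0 → W
n=8: reaches L-position 1 → W
n=9: reaches L-position 2 → W
n=10: reaches L-position 3 → W
n=11: reaches L-position 4 → W
n=12: reaches L-position 5 → W
n=13: reaches L-position 6 → W
n=14: reaches L-position 6 → W
n=15: only reaches 8(W), 7(W), all W → L
n=16: only reaches 9(W), 8(W), all W → L
n=17: only reaches 10(W), 9(W), all W → L
n=18: only reaches 11(W), 10(W), all W → L
n=19: only reaches 12(W), 11(W), all W → L
n=20: only reaches 13(W), 12(W), all W → L
n=21: only reaches 14(W), 13(W), all W → L
n=22: reaches L-position 15 → W
n=23: reaches L-position 16 → W
n=24: reaches L-position 17 → W
n=25: reaches L-position 18 → W
n=26: reaches L-position 19 → W
n=27: reaches L-position 20 → W
n=28: reaches L-position 21 → W
n=29: reaches L-position 21 → W
n=30: only reaches 23(W), 22(W), all W → L
n=31: only reaches 24(W), 23(W), all W → L
n=32: only reaches 25(W), 24(W), all W → L
n=33: only reaches 26(W), 25(W), all W → L
n=34: only reaches 27(W), 26(W), all W → L
n=35: only reaches 28(W), 27(W), all W → L
n=36: only reaches 29(W), 28(W), all W → L
n=37: reaches L-position 30 → W
n=38: reaches L-position 31 → W
From 38, the L positions reachable in one move are: 31, 30. Any move reaching one of these is winning.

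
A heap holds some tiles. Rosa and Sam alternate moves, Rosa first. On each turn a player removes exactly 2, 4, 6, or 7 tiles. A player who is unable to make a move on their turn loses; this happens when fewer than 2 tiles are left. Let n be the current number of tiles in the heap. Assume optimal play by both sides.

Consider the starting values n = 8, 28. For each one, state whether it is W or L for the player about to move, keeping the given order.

Build the W/L table. Terminal = L. A non-terminal position is W if it has a move to some L; otherwise it is L.
n=0: no move → L
n=1: no move → L
n=2: →0(L), so W
n=3: →1(L), so W
n=4: →0(L), so W
n=5: →1(L), so W
n=6: →0(L), so W
n=7: →1(L), so W
n=8: →1(L), so W
n=9: →7(W), 5(W), 3(W), 2(W) — all W, so L
n=10: →8(W), 6(W), 4(W), 3(W) — all W, so L
n=11: →9(L), so W
n=12: →10(L), so W
n=13: →9(L), so W
n=14: →10(L), so W
n=15: →9(L), so W
n=16: →10(L), so W
n=17: →10(L), so W
n=18: →16(W), 14(W), 12(W), 11(W) — all W, so L
n=19: →17(W), 15(W), 13(W), 12(W) — all W, so L
n=20: →18(L), so W
n=21: →19(L), so W
n=22: →18(L), so W
n=23: →19(L), so W
n=24: →18(L), so W
n=25: →19(L), so W
n=26: →19(L), so W
n=27: →25(W), 23(W), 21(W), 20(W) — all W, so L
n=28: →26(W), 24(W), 22(W), 21(W) — all W, so L

8: W, 28: L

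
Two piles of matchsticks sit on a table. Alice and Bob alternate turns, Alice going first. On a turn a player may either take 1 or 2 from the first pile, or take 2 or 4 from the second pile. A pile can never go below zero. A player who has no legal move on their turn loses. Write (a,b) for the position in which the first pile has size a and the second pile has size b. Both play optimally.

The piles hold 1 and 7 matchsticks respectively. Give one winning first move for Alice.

Classify positions by backward induction: terminal positions (no move available) are L. From any other position, the mover wins iff some move reaches an L.
No move ever increases a pile, so every position that can arise here has a ≤ 1 and b ≤ 7; it is enough to label the cells with 0 ≤ a ≤ 1 and 0 ≤ b ≤ 7.
Every move lowers a or b (never raises either), so fill the grid row by row in increasing a, and left to right within a row: each cell's successors are then already labelled.
      b=0  b=1  b=2  b=3  b=4  b=5  b=6  b=7
a=0:    L    L    W    W    W    W    L    L
a=1:    W    W    L    L    W    W    W    W
Cells with no legal move (terminal, hence L): (0,0), (0,1).
The remaining L cells, each justified by listing all of its moves:
(0,6): moves to (0,4)(W), (0,2)(W); every one is W ⇒ L
(0,7): moves to (0,5)(W), (0,3)(W); every one is W ⇒ L
(1,2): moves to (0,2)(W), (1,0)(W); every one is W ⇒ L
(1,3): moves to (0,3)(W), (1,1)(W); every one is W ⇒ L
Every other cell has at least one move into one of the L cells above, so it is W.
From (1,7), the L positions reachable in one move are: (0,7), (1,3). Any move reaching one of these is winning.

Move to (0,7).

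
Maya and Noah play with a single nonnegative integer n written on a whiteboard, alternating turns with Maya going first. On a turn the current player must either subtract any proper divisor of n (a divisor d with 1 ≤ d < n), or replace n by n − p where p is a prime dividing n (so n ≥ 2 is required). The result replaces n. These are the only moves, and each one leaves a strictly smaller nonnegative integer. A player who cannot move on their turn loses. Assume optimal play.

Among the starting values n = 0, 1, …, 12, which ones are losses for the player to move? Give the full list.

Classify positions by backward induction: terminal positions (no move available) are L. From any other position, the mover wins iff some move reaches an L.
n=0: no move → L
n=1: no move → L
n=2: →0(L), so W
n=3: →0(L), so W
n=4: →2(W), 3(W) — all W, so L
n=5: →0(L), so W
n=6: →4(L), so W
n=7: →0(L), so W
n=8: →4(L), so W
n=9: →6(W), 8(W) — all W, so L
n=10: →9(L), so W
n=11: →0(L), so W
n=12: →9(L), so W
The losing starting values of n are exactly the entries labelled L in this table (4 of them).

0, 1, 4, 9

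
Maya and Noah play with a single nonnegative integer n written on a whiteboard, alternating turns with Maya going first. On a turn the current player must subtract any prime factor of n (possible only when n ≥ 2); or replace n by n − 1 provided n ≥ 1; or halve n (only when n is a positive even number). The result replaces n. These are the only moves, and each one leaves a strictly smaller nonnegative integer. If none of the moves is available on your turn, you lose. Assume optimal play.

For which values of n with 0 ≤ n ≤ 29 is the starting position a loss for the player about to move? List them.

Classify positions by backward induction: terminal positions (no move available) are L. From any other position, the mover wins iff some move reaches an L.
n=0: no move → L
n=1: W (go to 0, an L position)
n=2: W (go to 0, an L position)
n=3: W (go to 0, an L position)
n=4: L (options 2(W), 3(W) are all W)
n=5: W (go to 0, an L position)
n=6: W (go to 4, an L position)
n=7: W (go to 0, an L position)
n=8: W (go to 4, an L position)
n=9: L (options 6(W), 8(W) are all W)
n=10: W (go to 9, an L position)
n=11: W (go to 0, an L position)
n=12: W (go to 9, an L position)
n=13: W (go to 0, an L position)
n=14: L (options 7(W), 12(W), 13(W) are all W)
n=15: W (go to 14, an L position)
n=16: W (go to 14, an L position)
n=17: W (go to 0, an L position)
n=18: W (go to 9, an L position)
n=19: W (go to 0, an L position)
n=20: L (options 10(W), 15(W), 18(W), 19(W) are all W)
n=21: W (go to 14, an L position)
n=22: W (go to 20, an L position)
n=23: W (go to 0, an L position)
n=24: L (options 12(W), 21(W), 22(W), 23(W) are all W)
n=25: W (go to 20, an L position)
n=26: W (go to 24, an L position)
n=27: W (go to 24, an L position)
n=28: W (go to 14, an L position)
n=29: W (go to 0, an L position)
Reading off the rows marked L gives the requested list; there are 6 such values of n.

0, 4, 9, 14, 20, 24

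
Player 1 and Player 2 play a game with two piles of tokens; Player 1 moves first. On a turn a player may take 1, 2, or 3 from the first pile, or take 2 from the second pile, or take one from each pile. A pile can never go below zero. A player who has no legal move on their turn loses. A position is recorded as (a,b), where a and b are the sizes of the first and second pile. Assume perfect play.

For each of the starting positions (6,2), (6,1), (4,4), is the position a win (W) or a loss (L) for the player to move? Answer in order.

(6,2): L, (6,1): W, (4,4): L

Build the W/L table. Terminal = L. A non-terminal position is W if it has a move to some L; otherwise it is L.
No move ever increases a pile, so every position that can arise here has a ≤ 6 and b ≤ 4; it is enough to label the cells with 0 ≤ a ≤ 6 and 0 ≤ b ≤ 4.
Every move lowers a or b (never raises either), so fill the grid row by row in increasing a, and left to right within a row: each cell's successors are then already labelled.
      b=0  b=1  b=2  b=3  b=4
a=0:    L    L    W    W    L
a=1:    W    W    W    L    W
a=2:    W    W    L    W    W
a=3:    W    W    W    W    W
a=4:    L    L    W    W    L
a=5:    W    W    W    L    W
a=6:    W    W    L    W    W
Cells with no legal move (terminal, hence L): (0,0), (0,1).
The remaining L cells, each justified by listing all of its moves:
(0,4): the only move is to (0,2)(W), a W ⇒ L
(1,3): moves to (0,3)(W), (1,1)(W), (0,2)(W); every one is W ⇒ L
(2,2): moves to (1,2)(W), (0,2)(W), (2,0)(W), (1,1)(W); every one is W ⇒ L
(4,0): moves to (3,0)(W), (2,0)(W), (1,0)(W); every one is W ⇒ L
(4,1): moves to (3,1)(W), (2,1)(W), (1,1)(W), (3,0)(W); every one is W ⇒ L
(4,4): moves to (3,4)(W), (2,4)(W), (1,4)(W), (4,2)(W), (3,3)(W); every one is W ⇒ L
(5,3): moves to (4,3)(W), (3,3)(W), (2,3)(W), (5,1)(W), (4,2)(W); every one is W ⇒ L
(6,2): moves to (5,2)(W), (4,2)(W), (3,2)(W), (6,0)(W), (5,1)(W); every one is W ⇒ L
Every other cell has at least one move into one of the L cells above, so it is W.
(6,2): one of the L cells justified above, so L
(6,1): the move to (4,1) reaches an L cell, so W
(4,4): one of the L cells justified above, so L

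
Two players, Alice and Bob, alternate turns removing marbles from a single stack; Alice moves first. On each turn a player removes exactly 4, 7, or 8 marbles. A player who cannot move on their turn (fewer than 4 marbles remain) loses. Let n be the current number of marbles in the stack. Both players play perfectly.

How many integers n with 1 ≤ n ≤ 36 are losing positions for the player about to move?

Use the standard recursion: the mover loses at a terminal position; elsewhere, the mover wins exactly when some move hands the opponent an L position.
n=0: no move → L
n=1: no move → L
n=2: no move → L
n=3: no move → L
n=4: can move to 0, which is L ⇒ W
n=5: can move to 1, which is L ⇒ W
n=6: can move to 2, which is L ⇒ W
n=7: can move to 3, which is L ⇒ W
n=8: can move to 1, which is L ⇒ W
n=9: can move to 2, which is L ⇒ W
n=10: can move to 3, which is L ⇒ W
n=11: can move to 3, which is L ⇒ W
n=12: moves to 8(W), 5(W), 4(W); every one is W ⇒ L
n=13: moves to 9(W), 6(W), 5(W); every one is W ⇒ L
n=14: moves to 10(W), 7(W), 6(W); every one is W ⇒ L
n=15: moves to 11(W), 8(W), 7(W); every one is W ⇒ L
n=16: can move to 12, which is L ⇒ W
n=17: can move to 13, which is L ⇒ W
n=18: can move to 14, which is L ⇒ W
n=19: can move to 15, which is L ⇒ W
n=20: can move to 13, which is L ⇒ W
n=21: can move to 14, which is L ⇒ W
n=22: can move to 15, which is L ⇒ W
n=23: can move to 15, which is L ⇒ W
n=24: moves to 20(W), 17(W), 16(W); every one is W ⇒ L
n=25: moves to 21(W), 18(W), 17(W); every one is W ⇒ L
n=26: moves to 22(W), 19(W), 18(W); every one is W ⇒ L
n=27: moves to 23(W), 20(W), 19(W); every one is W ⇒ L
n=28: can move to 24, which is L ⇒ W
n=29: can move to 25, which is L ⇒ W
n=30: can move to 26, which is L ⇒ W
n=31: can move to 27, which is L ⇒ W
n=32: can move to 25, which is L ⇒ W
n=33: can move to 26, which is L ⇒ W
n=34: can move to 27, which is L ⇒ W
n=35: can move to 27, which is L ⇒ W
n=36: moves to 32(W), 29(W), 28(W); every one is W ⇒ L
L entries with 1 ≤ n ≤ 36 (n=0 is outside the asked range and is not counted): n = 1, 2, 3, 12, 13, 14, 15, 24, 25, 26, 27, 36; that makes 12.

12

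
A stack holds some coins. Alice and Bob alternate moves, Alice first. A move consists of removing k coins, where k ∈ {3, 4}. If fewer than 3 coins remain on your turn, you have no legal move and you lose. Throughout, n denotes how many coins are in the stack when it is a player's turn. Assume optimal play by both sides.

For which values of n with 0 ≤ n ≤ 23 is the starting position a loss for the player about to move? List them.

Work bottom-up. With no move the player to move loses. Otherwise the position is W if at least one move leads to an L position for the opponent, and L if every move leads to a W.
n=0: no move → L
n=1: no move → L
n=2: no move → L
n=3: reaches L-position 0 → W
n=4: reaches L-position 1 → W
n=5: reaches L-position 2 → W
n=6: reaches L-position 2 → W
n=7: only reaches 4(W), 3(W), all W → L
n=8: only reaches 5(W), 4(W), all W → L
n=9: only reaches 6(W), 5(W), all W → L
n=10: reaches L-position 7 → W
n=11: reaches L-position 8 → W
n=12: reaches L-position 9 → W
n=13: reaches L-position 9 → W
n=14: only reaches 11(W), 10(W), all W → L
n=15: only reaches 12(W), 11(W), all W → L
n=16: only reaches 13(W), 12(W), all W → L
n=17: reaches L-position 14 → W
n=18: reaches L-position 15 → W
n=19: reaches L-position 16 → W
n=20: reaches L-position 16 → W
n=21: only reaches 18(W), 17(W), all W → L
n=22: only reaches 19(W), 18(W), all W → L
n=23: only reaches 20(W), 19(W), all W → L
Reading off the rows marked L gives the requested list; there are 12 such values of n.

0, 1, 2, 7, 8, 9, 14, 15, 16, 21, 22, 23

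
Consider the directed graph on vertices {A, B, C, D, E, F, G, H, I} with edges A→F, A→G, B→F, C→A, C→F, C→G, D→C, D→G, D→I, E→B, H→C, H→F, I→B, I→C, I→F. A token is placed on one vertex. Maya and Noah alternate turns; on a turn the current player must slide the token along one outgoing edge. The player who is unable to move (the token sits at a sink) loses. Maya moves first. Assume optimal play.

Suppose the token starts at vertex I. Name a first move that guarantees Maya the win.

Compute win/loss labels from the base case upward. A position with no move is L. Any other position is W if it can reach an L in one move, else L.
Every edge goes from a vertex to one that appears earlier in the order F, G, A, B, C, H, I, E, D, so processing vertices in that order labels each vertex after all of its successors.
F: no outgoing edge → L
G: no outgoing edge → L
A: can move to G, which is L ⇒ W
B: can move to F, which is L ⇒ W
C: can move to G, which is L ⇒ W
H: can move to F, which is L ⇒ W
I: can move to F, which is L ⇒ W
E: the only move is to B(W), a W ⇒ L
D: can move to G, which is L ⇒ W
From I, the L positions reachable in one move are: F.

Move to F.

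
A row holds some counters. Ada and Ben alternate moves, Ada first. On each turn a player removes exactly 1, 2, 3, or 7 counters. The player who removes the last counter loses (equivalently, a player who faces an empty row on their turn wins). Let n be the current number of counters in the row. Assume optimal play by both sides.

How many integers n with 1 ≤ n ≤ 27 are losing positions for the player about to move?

Build the W/L table. Terminal = W. A non-terminal position is W if it has a move to some L; otherwise it is L.
n=0: no move; the opponent has just taken the last counter and therefore loses → W
n=1: the only move is to 0(W), a W ⇒ L
n=2: can move to 1, which is L ⇒ W
n=3: can move to 1, which is L ⇒ W
n=4: can move to 1, which is L ⇒ W
n=5: moves to 4(W), 3(W), 2(W); every one is W ⇒ L
n=6: can move to 5, which is L ⇒ W
n=7: can move to 5, which is L ⇒ W
n=8: can move to 5, which is L ⇒ W
n=9: moves to 8(W), 7(W), 6(W), 2(W); every one is W ⇒ L
n=10: can move to 9, which is L ⇒ W
n=11: can move to 9, which is L ⇒ W
n=12: can move to 9, which is L ⇒ W
n=13: moves to 12(W), 11(W), 10(W), 6(W); every one is W ⇒ L
n=14: can move to 13, which is L ⇒ W
n=15: can move to 13, which is L ⇒ W
n=16: can move to 13, which is L ⇒ W
n=17: moves to 16(W), 15(W), 14(W), 10(W); every one is W ⇒ L
n=18: can move to 17, which is L ⇒ W
n=19: can move to 17, which is L ⇒ W
n=20: can move to 17, which is L ⇒ W
n=21: moves to 20(W), 19(W), 18(W), 14(W); every one is W ⇒ L
n=22: can move to 21, which is L ⇒ W
n=23: can move to 21, which is L ⇒ W
n=24: can move to 21, which is L ⇒ W
n=25: moves to 24(W), 23(W), 22(W), 18(W); every one is W ⇒ L
n=26: can move to 25, which is L ⇒ W
n=27: can move to 25, which is L ⇒ W
L entries with 1 ≤ n ≤ 27 (the range starts at n=1): n = 1, 5, 9, 13, 17, 21, 25; that makes 7.

7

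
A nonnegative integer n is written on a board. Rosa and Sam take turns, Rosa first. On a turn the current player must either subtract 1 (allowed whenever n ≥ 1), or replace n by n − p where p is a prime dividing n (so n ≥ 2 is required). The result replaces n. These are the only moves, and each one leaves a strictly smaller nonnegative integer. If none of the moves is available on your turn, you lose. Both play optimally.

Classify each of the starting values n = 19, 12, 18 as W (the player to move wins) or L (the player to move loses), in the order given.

Compute win/loss labels from the base case upward. A position with no move is L. Any other position is W if it can reach an L in one move, else L.
n=0: no move → L
n=1: reaches L-position 0 → W
n=2: reaches L-position 0 → W
n=3: reaches L-position 0 → W
n=4: only reaches 2(W), 3(W), all W → L
n=5: reaches L-position 0 → W
n=6: reaches L-position 4 → W
n=7: reaches L-position 0 → W
n=8: only reaches 6(W), 7(W), all W → L
n=9: reaches L-position 8 → W
n=10: reaches L-position 8 → W
n=11: reaches L-position 0 → W
n=12: only reaches 9(W), 10(W), 11(W), all W → L
n=13: reaches L-position 0 → W
n=14: reaches L-position 12 → W
n=15: reaches L-position 12 → W
n=16: only reaches 14(W), 15(W), all W → L
n=17: reaches L-position 0 → W
n=18: reaches L-position 16 → W
n=19: reaches L-position 0 → W

19: W, 12: L, 18: W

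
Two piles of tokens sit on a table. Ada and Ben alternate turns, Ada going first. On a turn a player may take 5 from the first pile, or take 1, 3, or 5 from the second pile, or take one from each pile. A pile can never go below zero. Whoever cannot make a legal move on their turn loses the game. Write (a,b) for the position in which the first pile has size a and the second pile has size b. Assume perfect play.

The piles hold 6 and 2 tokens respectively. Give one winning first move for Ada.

Move to (1,2).

Work bottom-up. With no move the player to move loses. Otherwise the position is W if at least one move leads to an L position for the opponent, and L if every move leads to a W.
No move ever increases a pile, so every position that can arise here has a ≤ 6 and b ≤ 2; it is enough to label the cells with 0 ≤ a ≤ 6 and 0 ≤ b ≤ 2.
Every move lowers a or b (never raises either), so fill the grid row by row in increasing a, and left to right within a row: each cell's successors are then already labelled.
      b=0  b=1  b=2
a=0:    L    W    L
a=1:    L    W    L
a=2:    L    W    L
a=3:    L    W    L
a=4:    L    W    L
a=5:    W    W    W
a=6:    W    L    W
Cells with no legal move (terminal, hence L): (0,0), (1,0), (2,0), (3,0), (4,0).
The remaining L cells, each justified by listing all of its moves:
(0,2): →(0,1)(W) only, which is W, so L
(1,2): →(1,1)(W), (0,1)(W) — all W, so L
(2,2): →(2,1)(W), (1,1)(W) — all W, so L
(3,2): →(3,1)(W), (2,1)(W) — all W, so L
(4,2): →(4,1)(W), (3,1)(W) — all W, so L
(6,1): →(1,1)(W), (6,0)(W), (5,0)(W) — all W, so L
Every other cell has at least one move into one of the L cells above, so it is W.
From (6,2), the L positions reachable in one move are: (1,2), (6,1). Any move reaching one of these is winning.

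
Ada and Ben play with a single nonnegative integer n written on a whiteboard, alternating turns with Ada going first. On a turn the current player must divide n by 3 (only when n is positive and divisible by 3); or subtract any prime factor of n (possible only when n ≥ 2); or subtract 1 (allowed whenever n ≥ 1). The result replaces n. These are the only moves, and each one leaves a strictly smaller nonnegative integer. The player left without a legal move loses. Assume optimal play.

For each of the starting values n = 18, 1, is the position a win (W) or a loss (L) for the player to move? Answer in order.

Label each position W (a win for the player to move) or L (a loss). A position with no legal move is L; any other position is W exactly when some move reaches an L, and L when every move reaches a W.
n=0: no move → L
n=1: →0(L), so W
n=2: →0(L), so W
n=3: →0(L), so W
n=4: →2(W), 3(W) — all W, so L
n=5: →0(L), so W
n=6: →4(L), so W
n=7: →0(L), so W
n=8: →6(W), 7(W) — all W, so L
n=9: →8(L), so W
n=10: →8(L), so W
n=11: →0(L), so W
n=12: →4(L), so W
n=13: →0(L), so W
n=14: →7(W), 12(W), 13(W) — all W, so L
n=15: →14(L), so W
n=16: →14(L), so W
n=17: →0(L), so W
n=18: →6(W), 15(W), 16(W), 17(W) — all W, so L

18: L, 1: W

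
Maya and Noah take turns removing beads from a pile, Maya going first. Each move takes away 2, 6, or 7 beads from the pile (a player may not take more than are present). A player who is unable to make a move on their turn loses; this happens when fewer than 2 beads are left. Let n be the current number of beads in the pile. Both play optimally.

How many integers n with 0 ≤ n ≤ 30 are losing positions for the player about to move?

Compute win/loss labels from the base case upward. A position with no move is L. Any other position is W if it can reach an L in one move, else L.
n=0: no move → L
n=1: no move → L
n=2: →0(L), so W
n=3: →1(L), so W
n=4: →2(W) only, which is W, so L
n=5: →3(W) only, which is W, so L
n=6: →4(L), so W
n=7: →5(L), so W
n=8: →1(L), so W
n=9: →7(W), 3(W), 2(W) — all W, so L
n=10: →4(L), so W
n=11: →9(L), so W
n=12: →5(L), so W
n=13: →11(W), 7(W), 6(W) — all W, so L
n=14: →12(W), 8(W), 7(W) — all W, so L
n=15: →13(L), so W
n=16: →14(L), so W
n=17: →15(W), 11(W), 10(W) — all W, so L
n=18: →16(W), 12(W), 11(W) — all W, so L
n=19: →17(L), so W
n=20: →18(L), so W
n=21: →14(L), so W
n=22: →20(W), 16(W), 15(W) — all W, so L
n=23: →17(L), so W
n=24: →22(L), so W
n=25: →18(L), so W
n=26: →24(W), 20(W), 19(W) — all W, so L
n=27: →25(W), 21(W), 20(W) — all W, so L
n=28: →26(L), so W
n=29: →27(L), so W
n=30: →28(W), 24(W), 23(W) — all W, so L
L entries with 0 ≤ n ≤ 30: n = 0, 1, 4, 5, 9, 13, 14, 17, 18, 22, 26, 27, 30; that makes 13.

13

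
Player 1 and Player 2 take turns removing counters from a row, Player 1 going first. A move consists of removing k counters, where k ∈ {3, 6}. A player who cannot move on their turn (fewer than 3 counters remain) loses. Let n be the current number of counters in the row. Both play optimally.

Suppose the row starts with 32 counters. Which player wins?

Compute win/loss labels from the base case upward. A position with no move is L. Any other position is W if it can reach an L in one move, else L.
n=0: no move → L
n=1: no move → L
n=2: no move → L
n=3: →0(L), so W
n=4: →1(L), so W
n=5: →2(L), so W
n=6: →0(L), so W
n=7: →1(L), so W
n=8: →2(L), so W
n=9: →6(W), 3(W) — all W, so L
n=10: →7(W), 4(W) — all W, so L
n=11: →8(W), 5(W) — all W, so L
n=12: →9(L), so W
n=13: →10(L), so W
n=14: →11(L), so W
n=15: →9(L), so W
n=16: →10(L), so W
n=17: →11(L), so W
n=18: →15(W), 12(W) — all W, so L
n=19: →16(W), 13(W) — all W, so L
n=20: →17(W), 14(W) — all W, so L
n=21: →18(L), so W
n=22: →19(L), so W
n=23: →20(L), so W
n=24: →18(L), so W
n=25: →19(L), so W
n=26: →20(L), so W
n=27: →24(W), 21(W) — all W, so L
n=28: →25(W), 22(W) — all W, so L
n=29: →26(W), 23(W) — all W, so L
n=30: →27(L), so W
n=31: →28(L), so W
n=32: →29(L), so W
From 32 Player 1 can remove 3, leaving 29, reaching an L position.

Player 1 wins.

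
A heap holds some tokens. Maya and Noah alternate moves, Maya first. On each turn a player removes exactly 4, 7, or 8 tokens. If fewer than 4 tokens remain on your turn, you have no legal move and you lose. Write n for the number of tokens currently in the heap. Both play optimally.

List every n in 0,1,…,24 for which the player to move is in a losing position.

Classify positions by backward induction: terminal positions (no move available) are L. From any other position, the mover wins iff some move reaches an L.
n=0: no move → L
n=1: no move → L
n=2: no move → L
n=3: no move → L
n=4: W (go to 0, an L position)
n=5: W (go to 1, an L position)
n=6: W (go to 2, an L position)
n=7: W (go to 3, an L position)
n=8: W (go to 1, an L position)
n=9: W (go to 2, an L position)
n=10: W (go to 3, an L position)
n=11: W (go to 3, an L position)
n=12: L (options 8(W), 5(W), 4(W) are all W)
n=13: L (options 9(W), 6(W), 5(W) are all W)
n=14: L (options 10(W), 7(W), 6(W) are all W)
n=15: L (options 11(W), 8(W), 7(W) are all W)
n=16: W (go to 12, an L position)
n=17: W (go to 13, an L position)
n=18: W (go to 14, an L position)
n=19: W (go to 15, an L position)
n=20: W (go to 13, an L position)
n=21: W (go to 14, an L position)
n=22: W (go to 15, an L position)
n=23: W (go to 15, an L position)
n=24: L (options 20(W), 17(W), 16(W) are all W)
Reading off the rows marked L gives the requested list; there are 9 such values of n.

0, 1, 2, 3, 12, 13, 14, 15, 24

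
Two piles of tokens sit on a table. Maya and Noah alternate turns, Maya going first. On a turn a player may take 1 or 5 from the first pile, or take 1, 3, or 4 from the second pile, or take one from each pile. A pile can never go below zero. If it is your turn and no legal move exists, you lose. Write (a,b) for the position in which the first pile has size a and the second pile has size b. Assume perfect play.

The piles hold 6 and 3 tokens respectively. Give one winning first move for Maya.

Move to (6,2).

Build the W/L table. Terminal = L. A non-terminal position is W if it has a move to some L; otherwise it is L.
No move ever increases a pile, so every position that can arise here has a ≤ 6 and b ≤ 3; it is enough to label the cells with 0 ≤ a ≤ 6 and 0 ≤ b ≤ 3.
Every move lowers a or b (never raises either), so fill the grid row by row in increasing a, and left to right within a row: each cell's successors are then already labelled.
      b=0  b=1  b=2  b=3
a=0:    L    W    L    W
a=1:    W    W    W    W
a=2:    L    W    L    W
a=3:    W    W    W    W
a=4:    L    W    L    W
a=5:    W    W    W    W
a=6:    L    W    L    W
Cells with no legal move (terminal, hence L): (0,0).
The remaining L cells, each justified by listing all of its moves:
(0,2): only reaches (0,1)(W), which is W → L
(2,0): only reaches (1,0)(W), which is W → L
(2,2): only reaches (1,2)(W), (2,1)(W), (1,1)(W), all W → L
(4,0): only reaches (3,0)(W), which is W → L
(4,2): only reaches (3,2)(W), (4,1)(W), (3,1)(W), all W → L
(6,0): only reaches (5,0)(W), (1,0)(W), all W → L
(6,2): only reaches (5,2)(W), (1,2)(W), (6,1)(W), (5,1)(W), all W → L
Every other cell has at least one move into one of the L cells above, so it is W.
From (6,3), the L positions reachable in one move are: (6,2), (6,0). Any move reaching one of these is winning.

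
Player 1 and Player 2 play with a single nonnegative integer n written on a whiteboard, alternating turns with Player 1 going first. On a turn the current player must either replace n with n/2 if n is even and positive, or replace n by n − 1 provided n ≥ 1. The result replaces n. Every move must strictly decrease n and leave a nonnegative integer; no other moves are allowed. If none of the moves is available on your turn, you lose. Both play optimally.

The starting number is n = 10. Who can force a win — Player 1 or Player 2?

Classify positions by backward induction: terminal positions (no move available) are L. From any other position, the mover wins iff some move reaches an L.
n=0: no move → L
n=1: W (go to 0, an L position)
n=2: L (sole option 1(W) is W)
n=3: W (go to 2, an L position)
n=4: W (go to 2, an L position)
n=5: L (sole option 4(W) is W)
n=6: W (go to 5, an L position)
n=7: L (sole option 6(W) is W)
n=8: W (go to 7, an L position)
n=9: L (sole option 8(W) is W)
n=10: W (go to 5, an L position)
From 10 Player 1 can move to 5, reaching an L position.

Player 1 wins.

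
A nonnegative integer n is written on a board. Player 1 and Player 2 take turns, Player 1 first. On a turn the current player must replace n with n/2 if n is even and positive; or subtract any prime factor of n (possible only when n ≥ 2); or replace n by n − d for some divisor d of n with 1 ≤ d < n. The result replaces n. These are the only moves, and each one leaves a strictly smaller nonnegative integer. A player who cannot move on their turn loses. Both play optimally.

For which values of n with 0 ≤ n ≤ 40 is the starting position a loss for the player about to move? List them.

Use the standard recursion: the mover loses at a terminal position; elsewhere, the mover wins exactly when some move hands the opponent an L position.
n=0: no move → L
n=1: no move → L
n=2: can move to 0, which is L ⇒ W
n=3: can move to 0, which is L ⇒ W
n=4: moves to 2(W), 3(W); every one is W ⇒ L
n=5: can move to 0, which is L ⇒ W
n=6: can move to 4, which is L ⇒ W
n=7: can move to 0, which is L ⇒ W
n=8: can move to 4, which is L ⇒ W
n=9: moves to 6(W), 8(W); every one is W ⇒ L
n=10: can move to 9, which is L ⇒ W
n=11: can move to 0, which is L ⇒ W
n=12: can move to 9, which is L ⇒ W
n=13: can move to 0, which is L ⇒ W
n=14: moves to 7(W), 12(W), 13(W); every one is W ⇒ L
n=15: can move to 14, which is L ⇒ W
n=16: can move to 14, which is L ⇒ W
n=17: can move to 0, which is L ⇒ W
n=18: can move to 9, which is L ⇒ W
n=19: can move to 0, which is L ⇒ W
n=20: moves to 10(W), 15(W), 16(W), 18(W), 19(W); every one is W ⇒ L
n=21: can move to 14, which is L ⇒ W
n=22: can move to 20, which is L ⇒ W
n=23: can move to 0, which is L ⇒ W
n=24: can move to 20, which is L ⇒ W
n=25: can move to 20, which is L ⇒ W
n=26: moves to 13(W), 24(W), 25(W); every one is W ⇒ L
n=27: can move to 26, which is L ⇒ W
n=28: can move to 14, which is L ⇒ W
n=29: can move to 0, which is L ⇒ W
n=30: can move to 20, which is L ⇒ W
n=31: can move to 0, which is L ⇒ W
n=32: moves to 16(W), 24(W), 28(W), 30(W), 31(W); every one is W ⇒ L
n=33: can move to 32, which is L ⇒ W
n=34: can move to 32, which is L ⇒ W
n=35: moves to 28(W), 30(W), 34(W); every one is W ⇒ L
n=36: can move to 32, which is L ⇒ W
n=37: can move to 0, which is L ⇒ W
n=38: moves to 19(W), 36(W), 37(W); every one is W ⇒ L
n=39: can move to 26, which is L ⇒ W
n=40: can move to 20, which is L ⇒ W
The losing starting values of n are exactly the entries labelled L in this table (10 of them).

0, 1, 4, 9, 14, 20, 26, 32, 35, 38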